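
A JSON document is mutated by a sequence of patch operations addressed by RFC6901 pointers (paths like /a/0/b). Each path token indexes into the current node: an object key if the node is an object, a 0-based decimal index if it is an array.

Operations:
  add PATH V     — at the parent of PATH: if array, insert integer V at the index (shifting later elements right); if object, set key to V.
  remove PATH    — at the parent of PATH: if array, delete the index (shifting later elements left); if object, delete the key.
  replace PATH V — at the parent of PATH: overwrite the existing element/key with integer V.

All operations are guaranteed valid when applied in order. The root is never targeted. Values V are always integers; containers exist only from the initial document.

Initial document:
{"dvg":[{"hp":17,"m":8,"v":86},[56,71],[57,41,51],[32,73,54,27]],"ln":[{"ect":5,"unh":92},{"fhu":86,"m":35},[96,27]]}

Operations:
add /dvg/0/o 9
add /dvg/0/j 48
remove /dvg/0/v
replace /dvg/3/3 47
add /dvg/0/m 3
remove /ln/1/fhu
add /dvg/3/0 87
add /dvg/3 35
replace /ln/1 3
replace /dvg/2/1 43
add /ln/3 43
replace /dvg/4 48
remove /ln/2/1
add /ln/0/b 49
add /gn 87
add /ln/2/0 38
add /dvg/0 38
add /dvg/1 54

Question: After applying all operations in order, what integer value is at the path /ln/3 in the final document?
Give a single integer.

Answer: 43

Derivation:
After op 1 (add /dvg/0/o 9): {"dvg":[{"hp":17,"m":8,"o":9,"v":86},[56,71],[57,41,51],[32,73,54,27]],"ln":[{"ect":5,"unh":92},{"fhu":86,"m":35},[96,27]]}
After op 2 (add /dvg/0/j 48): {"dvg":[{"hp":17,"j":48,"m":8,"o":9,"v":86},[56,71],[57,41,51],[32,73,54,27]],"ln":[{"ect":5,"unh":92},{"fhu":86,"m":35},[96,27]]}
After op 3 (remove /dvg/0/v): {"dvg":[{"hp":17,"j":48,"m":8,"o":9},[56,71],[57,41,51],[32,73,54,27]],"ln":[{"ect":5,"unh":92},{"fhu":86,"m":35},[96,27]]}
After op 4 (replace /dvg/3/3 47): {"dvg":[{"hp":17,"j":48,"m":8,"o":9},[56,71],[57,41,51],[32,73,54,47]],"ln":[{"ect":5,"unh":92},{"fhu":86,"m":35},[96,27]]}
After op 5 (add /dvg/0/m 3): {"dvg":[{"hp":17,"j":48,"m":3,"o":9},[56,71],[57,41,51],[32,73,54,47]],"ln":[{"ect":5,"unh":92},{"fhu":86,"m":35},[96,27]]}
After op 6 (remove /ln/1/fhu): {"dvg":[{"hp":17,"j":48,"m":3,"o":9},[56,71],[57,41,51],[32,73,54,47]],"ln":[{"ect":5,"unh":92},{"m":35},[96,27]]}
After op 7 (add /dvg/3/0 87): {"dvg":[{"hp":17,"j":48,"m":3,"o":9},[56,71],[57,41,51],[87,32,73,54,47]],"ln":[{"ect":5,"unh":92},{"m":35},[96,27]]}
After op 8 (add /dvg/3 35): {"dvg":[{"hp":17,"j":48,"m":3,"o":9},[56,71],[57,41,51],35,[87,32,73,54,47]],"ln":[{"ect":5,"unh":92},{"m":35},[96,27]]}
After op 9 (replace /ln/1 3): {"dvg":[{"hp":17,"j":48,"m":3,"o":9},[56,71],[57,41,51],35,[87,32,73,54,47]],"ln":[{"ect":5,"unh":92},3,[96,27]]}
After op 10 (replace /dvg/2/1 43): {"dvg":[{"hp":17,"j":48,"m":3,"o":9},[56,71],[57,43,51],35,[87,32,73,54,47]],"ln":[{"ect":5,"unh":92},3,[96,27]]}
After op 11 (add /ln/3 43): {"dvg":[{"hp":17,"j":48,"m":3,"o":9},[56,71],[57,43,51],35,[87,32,73,54,47]],"ln":[{"ect":5,"unh":92},3,[96,27],43]}
After op 12 (replace /dvg/4 48): {"dvg":[{"hp":17,"j":48,"m":3,"o":9},[56,71],[57,43,51],35,48],"ln":[{"ect":5,"unh":92},3,[96,27],43]}
After op 13 (remove /ln/2/1): {"dvg":[{"hp":17,"j":48,"m":3,"o":9},[56,71],[57,43,51],35,48],"ln":[{"ect":5,"unh":92},3,[96],43]}
After op 14 (add /ln/0/b 49): {"dvg":[{"hp":17,"j":48,"m":3,"o":9},[56,71],[57,43,51],35,48],"ln":[{"b":49,"ect":5,"unh":92},3,[96],43]}
After op 15 (add /gn 87): {"dvg":[{"hp":17,"j":48,"m":3,"o":9},[56,71],[57,43,51],35,48],"gn":87,"ln":[{"b":49,"ect":5,"unh":92},3,[96],43]}
After op 16 (add /ln/2/0 38): {"dvg":[{"hp":17,"j":48,"m":3,"o":9},[56,71],[57,43,51],35,48],"gn":87,"ln":[{"b":49,"ect":5,"unh":92},3,[38,96],43]}
After op 17 (add /dvg/0 38): {"dvg":[38,{"hp":17,"j":48,"m":3,"o":9},[56,71],[57,43,51],35,48],"gn":87,"ln":[{"b":49,"ect":5,"unh":92},3,[38,96],43]}
After op 18 (add /dvg/1 54): {"dvg":[38,54,{"hp":17,"j":48,"m":3,"o":9},[56,71],[57,43,51],35,48],"gn":87,"ln":[{"b":49,"ect":5,"unh":92},3,[38,96],43]}
Value at /ln/3: 43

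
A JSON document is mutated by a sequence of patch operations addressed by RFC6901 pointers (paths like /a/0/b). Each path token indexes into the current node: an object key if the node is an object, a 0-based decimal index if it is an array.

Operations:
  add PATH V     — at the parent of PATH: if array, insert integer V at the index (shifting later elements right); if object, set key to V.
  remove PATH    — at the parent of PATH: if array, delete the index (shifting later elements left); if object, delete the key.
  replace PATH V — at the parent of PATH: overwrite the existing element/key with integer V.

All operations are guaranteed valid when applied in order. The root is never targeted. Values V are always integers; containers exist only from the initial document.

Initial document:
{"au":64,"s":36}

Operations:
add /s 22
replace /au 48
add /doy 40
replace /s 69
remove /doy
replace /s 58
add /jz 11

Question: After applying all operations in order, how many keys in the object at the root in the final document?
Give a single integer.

After op 1 (add /s 22): {"au":64,"s":22}
After op 2 (replace /au 48): {"au":48,"s":22}
After op 3 (add /doy 40): {"au":48,"doy":40,"s":22}
After op 4 (replace /s 69): {"au":48,"doy":40,"s":69}
After op 5 (remove /doy): {"au":48,"s":69}
After op 6 (replace /s 58): {"au":48,"s":58}
After op 7 (add /jz 11): {"au":48,"jz":11,"s":58}
Size at the root: 3

Answer: 3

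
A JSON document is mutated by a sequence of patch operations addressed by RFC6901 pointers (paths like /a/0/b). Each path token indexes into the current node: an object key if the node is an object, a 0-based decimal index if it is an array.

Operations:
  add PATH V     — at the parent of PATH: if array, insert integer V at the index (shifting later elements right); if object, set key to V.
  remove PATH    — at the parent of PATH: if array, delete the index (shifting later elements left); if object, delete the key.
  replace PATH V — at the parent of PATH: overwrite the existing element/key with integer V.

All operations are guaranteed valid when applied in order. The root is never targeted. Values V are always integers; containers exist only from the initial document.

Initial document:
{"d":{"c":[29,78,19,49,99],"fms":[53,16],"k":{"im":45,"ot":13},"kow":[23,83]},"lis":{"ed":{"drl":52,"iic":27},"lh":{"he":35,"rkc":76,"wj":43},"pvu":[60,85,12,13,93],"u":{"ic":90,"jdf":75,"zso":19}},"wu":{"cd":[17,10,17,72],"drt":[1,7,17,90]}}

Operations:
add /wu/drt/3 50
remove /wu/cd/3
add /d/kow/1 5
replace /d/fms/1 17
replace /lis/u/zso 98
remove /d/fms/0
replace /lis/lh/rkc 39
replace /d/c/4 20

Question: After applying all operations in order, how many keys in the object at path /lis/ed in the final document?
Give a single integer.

After op 1 (add /wu/drt/3 50): {"d":{"c":[29,78,19,49,99],"fms":[53,16],"k":{"im":45,"ot":13},"kow":[23,83]},"lis":{"ed":{"drl":52,"iic":27},"lh":{"he":35,"rkc":76,"wj":43},"pvu":[60,85,12,13,93],"u":{"ic":90,"jdf":75,"zso":19}},"wu":{"cd":[17,10,17,72],"drt":[1,7,17,50,90]}}
After op 2 (remove /wu/cd/3): {"d":{"c":[29,78,19,49,99],"fms":[53,16],"k":{"im":45,"ot":13},"kow":[23,83]},"lis":{"ed":{"drl":52,"iic":27},"lh":{"he":35,"rkc":76,"wj":43},"pvu":[60,85,12,13,93],"u":{"ic":90,"jdf":75,"zso":19}},"wu":{"cd":[17,10,17],"drt":[1,7,17,50,90]}}
After op 3 (add /d/kow/1 5): {"d":{"c":[29,78,19,49,99],"fms":[53,16],"k":{"im":45,"ot":13},"kow":[23,5,83]},"lis":{"ed":{"drl":52,"iic":27},"lh":{"he":35,"rkc":76,"wj":43},"pvu":[60,85,12,13,93],"u":{"ic":90,"jdf":75,"zso":19}},"wu":{"cd":[17,10,17],"drt":[1,7,17,50,90]}}
After op 4 (replace /d/fms/1 17): {"d":{"c":[29,78,19,49,99],"fms":[53,17],"k":{"im":45,"ot":13},"kow":[23,5,83]},"lis":{"ed":{"drl":52,"iic":27},"lh":{"he":35,"rkc":76,"wj":43},"pvu":[60,85,12,13,93],"u":{"ic":90,"jdf":75,"zso":19}},"wu":{"cd":[17,10,17],"drt":[1,7,17,50,90]}}
After op 5 (replace /lis/u/zso 98): {"d":{"c":[29,78,19,49,99],"fms":[53,17],"k":{"im":45,"ot":13},"kow":[23,5,83]},"lis":{"ed":{"drl":52,"iic":27},"lh":{"he":35,"rkc":76,"wj":43},"pvu":[60,85,12,13,93],"u":{"ic":90,"jdf":75,"zso":98}},"wu":{"cd":[17,10,17],"drt":[1,7,17,50,90]}}
After op 6 (remove /d/fms/0): {"d":{"c":[29,78,19,49,99],"fms":[17],"k":{"im":45,"ot":13},"kow":[23,5,83]},"lis":{"ed":{"drl":52,"iic":27},"lh":{"he":35,"rkc":76,"wj":43},"pvu":[60,85,12,13,93],"u":{"ic":90,"jdf":75,"zso":98}},"wu":{"cd":[17,10,17],"drt":[1,7,17,50,90]}}
After op 7 (replace /lis/lh/rkc 39): {"d":{"c":[29,78,19,49,99],"fms":[17],"k":{"im":45,"ot":13},"kow":[23,5,83]},"lis":{"ed":{"drl":52,"iic":27},"lh":{"he":35,"rkc":39,"wj":43},"pvu":[60,85,12,13,93],"u":{"ic":90,"jdf":75,"zso":98}},"wu":{"cd":[17,10,17],"drt":[1,7,17,50,90]}}
After op 8 (replace /d/c/4 20): {"d":{"c":[29,78,19,49,20],"fms":[17],"k":{"im":45,"ot":13},"kow":[23,5,83]},"lis":{"ed":{"drl":52,"iic":27},"lh":{"he":35,"rkc":39,"wj":43},"pvu":[60,85,12,13,93],"u":{"ic":90,"jdf":75,"zso":98}},"wu":{"cd":[17,10,17],"drt":[1,7,17,50,90]}}
Size at path /lis/ed: 2

Answer: 2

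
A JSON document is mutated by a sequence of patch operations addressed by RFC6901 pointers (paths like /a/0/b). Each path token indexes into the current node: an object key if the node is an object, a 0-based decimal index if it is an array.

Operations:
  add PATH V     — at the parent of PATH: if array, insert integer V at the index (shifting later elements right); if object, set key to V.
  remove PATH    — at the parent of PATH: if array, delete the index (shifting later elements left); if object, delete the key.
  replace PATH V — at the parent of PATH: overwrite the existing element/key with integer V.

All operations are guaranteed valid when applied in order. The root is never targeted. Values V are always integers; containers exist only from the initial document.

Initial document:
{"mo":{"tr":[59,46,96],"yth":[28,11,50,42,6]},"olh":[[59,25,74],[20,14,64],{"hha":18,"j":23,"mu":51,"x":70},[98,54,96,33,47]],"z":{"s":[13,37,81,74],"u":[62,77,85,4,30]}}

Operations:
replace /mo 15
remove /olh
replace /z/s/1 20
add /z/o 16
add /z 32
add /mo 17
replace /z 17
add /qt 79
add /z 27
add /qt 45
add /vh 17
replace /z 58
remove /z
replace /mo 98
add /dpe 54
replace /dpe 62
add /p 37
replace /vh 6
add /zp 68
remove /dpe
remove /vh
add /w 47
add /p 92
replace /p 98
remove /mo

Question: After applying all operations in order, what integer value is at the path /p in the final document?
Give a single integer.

After op 1 (replace /mo 15): {"mo":15,"olh":[[59,25,74],[20,14,64],{"hha":18,"j":23,"mu":51,"x":70},[98,54,96,33,47]],"z":{"s":[13,37,81,74],"u":[62,77,85,4,30]}}
After op 2 (remove /olh): {"mo":15,"z":{"s":[13,37,81,74],"u":[62,77,85,4,30]}}
After op 3 (replace /z/s/1 20): {"mo":15,"z":{"s":[13,20,81,74],"u":[62,77,85,4,30]}}
After op 4 (add /z/o 16): {"mo":15,"z":{"o":16,"s":[13,20,81,74],"u":[62,77,85,4,30]}}
After op 5 (add /z 32): {"mo":15,"z":32}
After op 6 (add /mo 17): {"mo":17,"z":32}
After op 7 (replace /z 17): {"mo":17,"z":17}
After op 8 (add /qt 79): {"mo":17,"qt":79,"z":17}
After op 9 (add /z 27): {"mo":17,"qt":79,"z":27}
After op 10 (add /qt 45): {"mo":17,"qt":45,"z":27}
After op 11 (add /vh 17): {"mo":17,"qt":45,"vh":17,"z":27}
After op 12 (replace /z 58): {"mo":17,"qt":45,"vh":17,"z":58}
After op 13 (remove /z): {"mo":17,"qt":45,"vh":17}
After op 14 (replace /mo 98): {"mo":98,"qt":45,"vh":17}
After op 15 (add /dpe 54): {"dpe":54,"mo":98,"qt":45,"vh":17}
After op 16 (replace /dpe 62): {"dpe":62,"mo":98,"qt":45,"vh":17}
After op 17 (add /p 37): {"dpe":62,"mo":98,"p":37,"qt":45,"vh":17}
After op 18 (replace /vh 6): {"dpe":62,"mo":98,"p":37,"qt":45,"vh":6}
After op 19 (add /zp 68): {"dpe":62,"mo":98,"p":37,"qt":45,"vh":6,"zp":68}
After op 20 (remove /dpe): {"mo":98,"p":37,"qt":45,"vh":6,"zp":68}
After op 21 (remove /vh): {"mo":98,"p":37,"qt":45,"zp":68}
After op 22 (add /w 47): {"mo":98,"p":37,"qt":45,"w":47,"zp":68}
After op 23 (add /p 92): {"mo":98,"p":92,"qt":45,"w":47,"zp":68}
After op 24 (replace /p 98): {"mo":98,"p":98,"qt":45,"w":47,"zp":68}
After op 25 (remove /mo): {"p":98,"qt":45,"w":47,"zp":68}
Value at /p: 98

Answer: 98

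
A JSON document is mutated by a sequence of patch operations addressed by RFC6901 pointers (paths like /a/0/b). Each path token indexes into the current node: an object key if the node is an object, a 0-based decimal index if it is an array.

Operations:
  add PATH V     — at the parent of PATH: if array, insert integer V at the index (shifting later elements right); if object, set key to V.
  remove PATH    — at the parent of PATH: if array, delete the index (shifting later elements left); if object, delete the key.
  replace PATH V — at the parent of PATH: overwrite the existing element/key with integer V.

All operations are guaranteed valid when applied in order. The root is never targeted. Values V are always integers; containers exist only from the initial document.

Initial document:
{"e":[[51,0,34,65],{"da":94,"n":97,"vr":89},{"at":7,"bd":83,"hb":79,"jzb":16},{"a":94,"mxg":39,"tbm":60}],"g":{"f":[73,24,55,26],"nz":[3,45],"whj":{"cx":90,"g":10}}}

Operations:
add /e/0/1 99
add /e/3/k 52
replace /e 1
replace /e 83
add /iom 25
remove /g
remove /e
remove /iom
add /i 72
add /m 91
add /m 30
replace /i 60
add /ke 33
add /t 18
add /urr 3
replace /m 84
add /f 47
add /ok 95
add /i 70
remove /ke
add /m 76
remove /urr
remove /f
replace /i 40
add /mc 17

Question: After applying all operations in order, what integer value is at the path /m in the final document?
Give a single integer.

Answer: 76

Derivation:
After op 1 (add /e/0/1 99): {"e":[[51,99,0,34,65],{"da":94,"n":97,"vr":89},{"at":7,"bd":83,"hb":79,"jzb":16},{"a":94,"mxg":39,"tbm":60}],"g":{"f":[73,24,55,26],"nz":[3,45],"whj":{"cx":90,"g":10}}}
After op 2 (add /e/3/k 52): {"e":[[51,99,0,34,65],{"da":94,"n":97,"vr":89},{"at":7,"bd":83,"hb":79,"jzb":16},{"a":94,"k":52,"mxg":39,"tbm":60}],"g":{"f":[73,24,55,26],"nz":[3,45],"whj":{"cx":90,"g":10}}}
After op 3 (replace /e 1): {"e":1,"g":{"f":[73,24,55,26],"nz":[3,45],"whj":{"cx":90,"g":10}}}
After op 4 (replace /e 83): {"e":83,"g":{"f":[73,24,55,26],"nz":[3,45],"whj":{"cx":90,"g":10}}}
After op 5 (add /iom 25): {"e":83,"g":{"f":[73,24,55,26],"nz":[3,45],"whj":{"cx":90,"g":10}},"iom":25}
After op 6 (remove /g): {"e":83,"iom":25}
After op 7 (remove /e): {"iom":25}
After op 8 (remove /iom): {}
After op 9 (add /i 72): {"i":72}
After op 10 (add /m 91): {"i":72,"m":91}
After op 11 (add /m 30): {"i":72,"m":30}
After op 12 (replace /i 60): {"i":60,"m":30}
After op 13 (add /ke 33): {"i":60,"ke":33,"m":30}
After op 14 (add /t 18): {"i":60,"ke":33,"m":30,"t":18}
After op 15 (add /urr 3): {"i":60,"ke":33,"m":30,"t":18,"urr":3}
After op 16 (replace /m 84): {"i":60,"ke":33,"m":84,"t":18,"urr":3}
After op 17 (add /f 47): {"f":47,"i":60,"ke":33,"m":84,"t":18,"urr":3}
After op 18 (add /ok 95): {"f":47,"i":60,"ke":33,"m":84,"ok":95,"t":18,"urr":3}
After op 19 (add /i 70): {"f":47,"i":70,"ke":33,"m":84,"ok":95,"t":18,"urr":3}
After op 20 (remove /ke): {"f":47,"i":70,"m":84,"ok":95,"t":18,"urr":3}
After op 21 (add /m 76): {"f":47,"i":70,"m":76,"ok":95,"t":18,"urr":3}
After op 22 (remove /urr): {"f":47,"i":70,"m":76,"ok":95,"t":18}
After op 23 (remove /f): {"i":70,"m":76,"ok":95,"t":18}
After op 24 (replace /i 40): {"i":40,"m":76,"ok":95,"t":18}
After op 25 (add /mc 17): {"i":40,"m":76,"mc":17,"ok":95,"t":18}
Value at /m: 76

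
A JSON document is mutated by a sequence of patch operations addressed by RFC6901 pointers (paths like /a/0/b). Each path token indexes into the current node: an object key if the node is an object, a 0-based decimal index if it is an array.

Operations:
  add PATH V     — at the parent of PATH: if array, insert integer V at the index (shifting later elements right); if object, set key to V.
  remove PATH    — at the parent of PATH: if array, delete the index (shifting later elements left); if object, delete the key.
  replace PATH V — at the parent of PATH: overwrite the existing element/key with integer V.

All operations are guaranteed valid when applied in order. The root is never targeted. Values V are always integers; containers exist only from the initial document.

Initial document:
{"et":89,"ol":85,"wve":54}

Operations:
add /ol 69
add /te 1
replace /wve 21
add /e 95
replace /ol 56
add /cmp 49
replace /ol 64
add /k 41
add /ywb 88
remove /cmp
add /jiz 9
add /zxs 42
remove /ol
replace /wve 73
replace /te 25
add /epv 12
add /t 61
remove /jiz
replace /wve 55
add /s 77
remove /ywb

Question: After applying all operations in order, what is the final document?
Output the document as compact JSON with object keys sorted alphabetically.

After op 1 (add /ol 69): {"et":89,"ol":69,"wve":54}
After op 2 (add /te 1): {"et":89,"ol":69,"te":1,"wve":54}
After op 3 (replace /wve 21): {"et":89,"ol":69,"te":1,"wve":21}
After op 4 (add /e 95): {"e":95,"et":89,"ol":69,"te":1,"wve":21}
After op 5 (replace /ol 56): {"e":95,"et":89,"ol":56,"te":1,"wve":21}
After op 6 (add /cmp 49): {"cmp":49,"e":95,"et":89,"ol":56,"te":1,"wve":21}
After op 7 (replace /ol 64): {"cmp":49,"e":95,"et":89,"ol":64,"te":1,"wve":21}
After op 8 (add /k 41): {"cmp":49,"e":95,"et":89,"k":41,"ol":64,"te":1,"wve":21}
After op 9 (add /ywb 88): {"cmp":49,"e":95,"et":89,"k":41,"ol":64,"te":1,"wve":21,"ywb":88}
After op 10 (remove /cmp): {"e":95,"et":89,"k":41,"ol":64,"te":1,"wve":21,"ywb":88}
After op 11 (add /jiz 9): {"e":95,"et":89,"jiz":9,"k":41,"ol":64,"te":1,"wve":21,"ywb":88}
After op 12 (add /zxs 42): {"e":95,"et":89,"jiz":9,"k":41,"ol":64,"te":1,"wve":21,"ywb":88,"zxs":42}
After op 13 (remove /ol): {"e":95,"et":89,"jiz":9,"k":41,"te":1,"wve":21,"ywb":88,"zxs":42}
After op 14 (replace /wve 73): {"e":95,"et":89,"jiz":9,"k":41,"te":1,"wve":73,"ywb":88,"zxs":42}
After op 15 (replace /te 25): {"e":95,"et":89,"jiz":9,"k":41,"te":25,"wve":73,"ywb":88,"zxs":42}
After op 16 (add /epv 12): {"e":95,"epv":12,"et":89,"jiz":9,"k":41,"te":25,"wve":73,"ywb":88,"zxs":42}
After op 17 (add /t 61): {"e":95,"epv":12,"et":89,"jiz":9,"k":41,"t":61,"te":25,"wve":73,"ywb":88,"zxs":42}
After op 18 (remove /jiz): {"e":95,"epv":12,"et":89,"k":41,"t":61,"te":25,"wve":73,"ywb":88,"zxs":42}
After op 19 (replace /wve 55): {"e":95,"epv":12,"et":89,"k":41,"t":61,"te":25,"wve":55,"ywb":88,"zxs":42}
After op 20 (add /s 77): {"e":95,"epv":12,"et":89,"k":41,"s":77,"t":61,"te":25,"wve":55,"ywb":88,"zxs":42}
After op 21 (remove /ywb): {"e":95,"epv":12,"et":89,"k":41,"s":77,"t":61,"te":25,"wve":55,"zxs":42}

Answer: {"e":95,"epv":12,"et":89,"k":41,"s":77,"t":61,"te":25,"wve":55,"zxs":42}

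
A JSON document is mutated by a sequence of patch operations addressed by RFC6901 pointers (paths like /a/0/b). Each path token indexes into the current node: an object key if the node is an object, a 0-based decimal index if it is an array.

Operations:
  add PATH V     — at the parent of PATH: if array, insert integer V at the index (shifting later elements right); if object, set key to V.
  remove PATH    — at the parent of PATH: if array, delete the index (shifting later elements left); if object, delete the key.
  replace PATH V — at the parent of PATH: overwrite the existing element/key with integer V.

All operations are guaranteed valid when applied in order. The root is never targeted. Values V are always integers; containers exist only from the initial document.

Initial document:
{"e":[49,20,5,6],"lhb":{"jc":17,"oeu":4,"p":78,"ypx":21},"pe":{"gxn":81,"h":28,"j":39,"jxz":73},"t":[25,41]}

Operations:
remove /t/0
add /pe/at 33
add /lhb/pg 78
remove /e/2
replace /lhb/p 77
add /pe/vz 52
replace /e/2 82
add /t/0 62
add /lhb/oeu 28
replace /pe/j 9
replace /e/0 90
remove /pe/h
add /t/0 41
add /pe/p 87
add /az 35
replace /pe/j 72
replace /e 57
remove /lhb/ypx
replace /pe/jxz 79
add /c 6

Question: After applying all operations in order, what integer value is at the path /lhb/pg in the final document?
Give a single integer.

Answer: 78

Derivation:
After op 1 (remove /t/0): {"e":[49,20,5,6],"lhb":{"jc":17,"oeu":4,"p":78,"ypx":21},"pe":{"gxn":81,"h":28,"j":39,"jxz":73},"t":[41]}
After op 2 (add /pe/at 33): {"e":[49,20,5,6],"lhb":{"jc":17,"oeu":4,"p":78,"ypx":21},"pe":{"at":33,"gxn":81,"h":28,"j":39,"jxz":73},"t":[41]}
After op 3 (add /lhb/pg 78): {"e":[49,20,5,6],"lhb":{"jc":17,"oeu":4,"p":78,"pg":78,"ypx":21},"pe":{"at":33,"gxn":81,"h":28,"j":39,"jxz":73},"t":[41]}
After op 4 (remove /e/2): {"e":[49,20,6],"lhb":{"jc":17,"oeu":4,"p":78,"pg":78,"ypx":21},"pe":{"at":33,"gxn":81,"h":28,"j":39,"jxz":73},"t":[41]}
After op 5 (replace /lhb/p 77): {"e":[49,20,6],"lhb":{"jc":17,"oeu":4,"p":77,"pg":78,"ypx":21},"pe":{"at":33,"gxn":81,"h":28,"j":39,"jxz":73},"t":[41]}
After op 6 (add /pe/vz 52): {"e":[49,20,6],"lhb":{"jc":17,"oeu":4,"p":77,"pg":78,"ypx":21},"pe":{"at":33,"gxn":81,"h":28,"j":39,"jxz":73,"vz":52},"t":[41]}
After op 7 (replace /e/2 82): {"e":[49,20,82],"lhb":{"jc":17,"oeu":4,"p":77,"pg":78,"ypx":21},"pe":{"at":33,"gxn":81,"h":28,"j":39,"jxz":73,"vz":52},"t":[41]}
After op 8 (add /t/0 62): {"e":[49,20,82],"lhb":{"jc":17,"oeu":4,"p":77,"pg":78,"ypx":21},"pe":{"at":33,"gxn":81,"h":28,"j":39,"jxz":73,"vz":52},"t":[62,41]}
After op 9 (add /lhb/oeu 28): {"e":[49,20,82],"lhb":{"jc":17,"oeu":28,"p":77,"pg":78,"ypx":21},"pe":{"at":33,"gxn":81,"h":28,"j":39,"jxz":73,"vz":52},"t":[62,41]}
After op 10 (replace /pe/j 9): {"e":[49,20,82],"lhb":{"jc":17,"oeu":28,"p":77,"pg":78,"ypx":21},"pe":{"at":33,"gxn":81,"h":28,"j":9,"jxz":73,"vz":52},"t":[62,41]}
After op 11 (replace /e/0 90): {"e":[90,20,82],"lhb":{"jc":17,"oeu":28,"p":77,"pg":78,"ypx":21},"pe":{"at":33,"gxn":81,"h":28,"j":9,"jxz":73,"vz":52},"t":[62,41]}
After op 12 (remove /pe/h): {"e":[90,20,82],"lhb":{"jc":17,"oeu":28,"p":77,"pg":78,"ypx":21},"pe":{"at":33,"gxn":81,"j":9,"jxz":73,"vz":52},"t":[62,41]}
After op 13 (add /t/0 41): {"e":[90,20,82],"lhb":{"jc":17,"oeu":28,"p":77,"pg":78,"ypx":21},"pe":{"at":33,"gxn":81,"j":9,"jxz":73,"vz":52},"t":[41,62,41]}
After op 14 (add /pe/p 87): {"e":[90,20,82],"lhb":{"jc":17,"oeu":28,"p":77,"pg":78,"ypx":21},"pe":{"at":33,"gxn":81,"j":9,"jxz":73,"p":87,"vz":52},"t":[41,62,41]}
After op 15 (add /az 35): {"az":35,"e":[90,20,82],"lhb":{"jc":17,"oeu":28,"p":77,"pg":78,"ypx":21},"pe":{"at":33,"gxn":81,"j":9,"jxz":73,"p":87,"vz":52},"t":[41,62,41]}
After op 16 (replace /pe/j 72): {"az":35,"e":[90,20,82],"lhb":{"jc":17,"oeu":28,"p":77,"pg":78,"ypx":21},"pe":{"at":33,"gxn":81,"j":72,"jxz":73,"p":87,"vz":52},"t":[41,62,41]}
After op 17 (replace /e 57): {"az":35,"e":57,"lhb":{"jc":17,"oeu":28,"p":77,"pg":78,"ypx":21},"pe":{"at":33,"gxn":81,"j":72,"jxz":73,"p":87,"vz":52},"t":[41,62,41]}
After op 18 (remove /lhb/ypx): {"az":35,"e":57,"lhb":{"jc":17,"oeu":28,"p":77,"pg":78},"pe":{"at":33,"gxn":81,"j":72,"jxz":73,"p":87,"vz":52},"t":[41,62,41]}
After op 19 (replace /pe/jxz 79): {"az":35,"e":57,"lhb":{"jc":17,"oeu":28,"p":77,"pg":78},"pe":{"at":33,"gxn":81,"j":72,"jxz":79,"p":87,"vz":52},"t":[41,62,41]}
After op 20 (add /c 6): {"az":35,"c":6,"e":57,"lhb":{"jc":17,"oeu":28,"p":77,"pg":78},"pe":{"at":33,"gxn":81,"j":72,"jxz":79,"p":87,"vz":52},"t":[41,62,41]}
Value at /lhb/pg: 78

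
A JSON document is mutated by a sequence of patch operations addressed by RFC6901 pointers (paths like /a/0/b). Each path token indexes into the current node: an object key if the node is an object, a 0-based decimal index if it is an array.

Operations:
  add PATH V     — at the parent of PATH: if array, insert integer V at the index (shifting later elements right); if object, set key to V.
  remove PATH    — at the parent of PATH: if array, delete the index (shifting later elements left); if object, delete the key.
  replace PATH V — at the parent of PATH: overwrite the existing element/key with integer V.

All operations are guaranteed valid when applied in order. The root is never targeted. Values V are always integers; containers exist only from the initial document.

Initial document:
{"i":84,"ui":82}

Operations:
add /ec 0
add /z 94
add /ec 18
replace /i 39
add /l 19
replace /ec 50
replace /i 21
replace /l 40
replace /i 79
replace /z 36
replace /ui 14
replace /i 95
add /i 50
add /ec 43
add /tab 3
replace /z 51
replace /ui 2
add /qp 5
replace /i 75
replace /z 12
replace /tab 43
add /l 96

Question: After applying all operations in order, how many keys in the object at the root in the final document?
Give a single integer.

After op 1 (add /ec 0): {"ec":0,"i":84,"ui":82}
After op 2 (add /z 94): {"ec":0,"i":84,"ui":82,"z":94}
After op 3 (add /ec 18): {"ec":18,"i":84,"ui":82,"z":94}
After op 4 (replace /i 39): {"ec":18,"i":39,"ui":82,"z":94}
After op 5 (add /l 19): {"ec":18,"i":39,"l":19,"ui":82,"z":94}
After op 6 (replace /ec 50): {"ec":50,"i":39,"l":19,"ui":82,"z":94}
After op 7 (replace /i 21): {"ec":50,"i":21,"l":19,"ui":82,"z":94}
After op 8 (replace /l 40): {"ec":50,"i":21,"l":40,"ui":82,"z":94}
After op 9 (replace /i 79): {"ec":50,"i":79,"l":40,"ui":82,"z":94}
After op 10 (replace /z 36): {"ec":50,"i":79,"l":40,"ui":82,"z":36}
After op 11 (replace /ui 14): {"ec":50,"i":79,"l":40,"ui":14,"z":36}
After op 12 (replace /i 95): {"ec":50,"i":95,"l":40,"ui":14,"z":36}
After op 13 (add /i 50): {"ec":50,"i":50,"l":40,"ui":14,"z":36}
After op 14 (add /ec 43): {"ec":43,"i":50,"l":40,"ui":14,"z":36}
After op 15 (add /tab 3): {"ec":43,"i":50,"l":40,"tab":3,"ui":14,"z":36}
After op 16 (replace /z 51): {"ec":43,"i":50,"l":40,"tab":3,"ui":14,"z":51}
After op 17 (replace /ui 2): {"ec":43,"i":50,"l":40,"tab":3,"ui":2,"z":51}
After op 18 (add /qp 5): {"ec":43,"i":50,"l":40,"qp":5,"tab":3,"ui":2,"z":51}
After op 19 (replace /i 75): {"ec":43,"i":75,"l":40,"qp":5,"tab":3,"ui":2,"z":51}
After op 20 (replace /z 12): {"ec":43,"i":75,"l":40,"qp":5,"tab":3,"ui":2,"z":12}
After op 21 (replace /tab 43): {"ec":43,"i":75,"l":40,"qp":5,"tab":43,"ui":2,"z":12}
After op 22 (add /l 96): {"ec":43,"i":75,"l":96,"qp":5,"tab":43,"ui":2,"z":12}
Size at the root: 7

Answer: 7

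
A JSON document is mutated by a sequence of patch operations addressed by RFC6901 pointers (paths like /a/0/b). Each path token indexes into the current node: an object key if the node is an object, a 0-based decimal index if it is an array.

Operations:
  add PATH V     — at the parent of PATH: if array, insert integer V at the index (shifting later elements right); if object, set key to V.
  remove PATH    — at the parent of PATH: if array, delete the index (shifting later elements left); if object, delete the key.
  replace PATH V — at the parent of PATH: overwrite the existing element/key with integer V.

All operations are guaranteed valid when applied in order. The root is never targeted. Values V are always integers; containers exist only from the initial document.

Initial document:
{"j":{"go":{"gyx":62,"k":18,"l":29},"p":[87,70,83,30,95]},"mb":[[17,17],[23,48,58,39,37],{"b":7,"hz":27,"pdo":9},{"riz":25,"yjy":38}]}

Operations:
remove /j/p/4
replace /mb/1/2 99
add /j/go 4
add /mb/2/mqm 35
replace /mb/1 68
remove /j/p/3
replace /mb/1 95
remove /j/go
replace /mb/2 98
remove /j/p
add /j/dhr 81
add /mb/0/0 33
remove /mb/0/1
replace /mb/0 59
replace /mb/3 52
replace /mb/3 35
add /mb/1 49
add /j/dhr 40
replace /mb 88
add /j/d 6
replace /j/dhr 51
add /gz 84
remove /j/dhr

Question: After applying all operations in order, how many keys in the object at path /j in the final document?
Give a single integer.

Answer: 1

Derivation:
After op 1 (remove /j/p/4): {"j":{"go":{"gyx":62,"k":18,"l":29},"p":[87,70,83,30]},"mb":[[17,17],[23,48,58,39,37],{"b":7,"hz":27,"pdo":9},{"riz":25,"yjy":38}]}
After op 2 (replace /mb/1/2 99): {"j":{"go":{"gyx":62,"k":18,"l":29},"p":[87,70,83,30]},"mb":[[17,17],[23,48,99,39,37],{"b":7,"hz":27,"pdo":9},{"riz":25,"yjy":38}]}
After op 3 (add /j/go 4): {"j":{"go":4,"p":[87,70,83,30]},"mb":[[17,17],[23,48,99,39,37],{"b":7,"hz":27,"pdo":9},{"riz":25,"yjy":38}]}
After op 4 (add /mb/2/mqm 35): {"j":{"go":4,"p":[87,70,83,30]},"mb":[[17,17],[23,48,99,39,37],{"b":7,"hz":27,"mqm":35,"pdo":9},{"riz":25,"yjy":38}]}
After op 5 (replace /mb/1 68): {"j":{"go":4,"p":[87,70,83,30]},"mb":[[17,17],68,{"b":7,"hz":27,"mqm":35,"pdo":9},{"riz":25,"yjy":38}]}
After op 6 (remove /j/p/3): {"j":{"go":4,"p":[87,70,83]},"mb":[[17,17],68,{"b":7,"hz":27,"mqm":35,"pdo":9},{"riz":25,"yjy":38}]}
After op 7 (replace /mb/1 95): {"j":{"go":4,"p":[87,70,83]},"mb":[[17,17],95,{"b":7,"hz":27,"mqm":35,"pdo":9},{"riz":25,"yjy":38}]}
After op 8 (remove /j/go): {"j":{"p":[87,70,83]},"mb":[[17,17],95,{"b":7,"hz":27,"mqm":35,"pdo":9},{"riz":25,"yjy":38}]}
After op 9 (replace /mb/2 98): {"j":{"p":[87,70,83]},"mb":[[17,17],95,98,{"riz":25,"yjy":38}]}
After op 10 (remove /j/p): {"j":{},"mb":[[17,17],95,98,{"riz":25,"yjy":38}]}
After op 11 (add /j/dhr 81): {"j":{"dhr":81},"mb":[[17,17],95,98,{"riz":25,"yjy":38}]}
After op 12 (add /mb/0/0 33): {"j":{"dhr":81},"mb":[[33,17,17],95,98,{"riz":25,"yjy":38}]}
After op 13 (remove /mb/0/1): {"j":{"dhr":81},"mb":[[33,17],95,98,{"riz":25,"yjy":38}]}
After op 14 (replace /mb/0 59): {"j":{"dhr":81},"mb":[59,95,98,{"riz":25,"yjy":38}]}
After op 15 (replace /mb/3 52): {"j":{"dhr":81},"mb":[59,95,98,52]}
After op 16 (replace /mb/3 35): {"j":{"dhr":81},"mb":[59,95,98,35]}
After op 17 (add /mb/1 49): {"j":{"dhr":81},"mb":[59,49,95,98,35]}
After op 18 (add /j/dhr 40): {"j":{"dhr":40},"mb":[59,49,95,98,35]}
After op 19 (replace /mb 88): {"j":{"dhr":40},"mb":88}
After op 20 (add /j/d 6): {"j":{"d":6,"dhr":40},"mb":88}
After op 21 (replace /j/dhr 51): {"j":{"d":6,"dhr":51},"mb":88}
After op 22 (add /gz 84): {"gz":84,"j":{"d":6,"dhr":51},"mb":88}
After op 23 (remove /j/dhr): {"gz":84,"j":{"d":6},"mb":88}
Size at path /j: 1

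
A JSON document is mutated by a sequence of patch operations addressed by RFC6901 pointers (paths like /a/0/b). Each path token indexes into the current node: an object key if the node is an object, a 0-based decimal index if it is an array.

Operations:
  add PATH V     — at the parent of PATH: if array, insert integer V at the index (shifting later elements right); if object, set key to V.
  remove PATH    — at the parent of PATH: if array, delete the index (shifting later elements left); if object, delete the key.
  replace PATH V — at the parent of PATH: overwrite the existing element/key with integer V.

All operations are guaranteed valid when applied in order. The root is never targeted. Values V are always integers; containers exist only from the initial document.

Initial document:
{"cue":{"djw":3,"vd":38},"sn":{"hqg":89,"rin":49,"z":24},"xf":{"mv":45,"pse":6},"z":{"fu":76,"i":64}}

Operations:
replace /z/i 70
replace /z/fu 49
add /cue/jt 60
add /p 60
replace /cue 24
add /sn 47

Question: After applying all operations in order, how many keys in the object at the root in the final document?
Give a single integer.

After op 1 (replace /z/i 70): {"cue":{"djw":3,"vd":38},"sn":{"hqg":89,"rin":49,"z":24},"xf":{"mv":45,"pse":6},"z":{"fu":76,"i":70}}
After op 2 (replace /z/fu 49): {"cue":{"djw":3,"vd":38},"sn":{"hqg":89,"rin":49,"z":24},"xf":{"mv":45,"pse":6},"z":{"fu":49,"i":70}}
After op 3 (add /cue/jt 60): {"cue":{"djw":3,"jt":60,"vd":38},"sn":{"hqg":89,"rin":49,"z":24},"xf":{"mv":45,"pse":6},"z":{"fu":49,"i":70}}
After op 4 (add /p 60): {"cue":{"djw":3,"jt":60,"vd":38},"p":60,"sn":{"hqg":89,"rin":49,"z":24},"xf":{"mv":45,"pse":6},"z":{"fu":49,"i":70}}
After op 5 (replace /cue 24): {"cue":24,"p":60,"sn":{"hqg":89,"rin":49,"z":24},"xf":{"mv":45,"pse":6},"z":{"fu":49,"i":70}}
After op 6 (add /sn 47): {"cue":24,"p":60,"sn":47,"xf":{"mv":45,"pse":6},"z":{"fu":49,"i":70}}
Size at the root: 5

Answer: 5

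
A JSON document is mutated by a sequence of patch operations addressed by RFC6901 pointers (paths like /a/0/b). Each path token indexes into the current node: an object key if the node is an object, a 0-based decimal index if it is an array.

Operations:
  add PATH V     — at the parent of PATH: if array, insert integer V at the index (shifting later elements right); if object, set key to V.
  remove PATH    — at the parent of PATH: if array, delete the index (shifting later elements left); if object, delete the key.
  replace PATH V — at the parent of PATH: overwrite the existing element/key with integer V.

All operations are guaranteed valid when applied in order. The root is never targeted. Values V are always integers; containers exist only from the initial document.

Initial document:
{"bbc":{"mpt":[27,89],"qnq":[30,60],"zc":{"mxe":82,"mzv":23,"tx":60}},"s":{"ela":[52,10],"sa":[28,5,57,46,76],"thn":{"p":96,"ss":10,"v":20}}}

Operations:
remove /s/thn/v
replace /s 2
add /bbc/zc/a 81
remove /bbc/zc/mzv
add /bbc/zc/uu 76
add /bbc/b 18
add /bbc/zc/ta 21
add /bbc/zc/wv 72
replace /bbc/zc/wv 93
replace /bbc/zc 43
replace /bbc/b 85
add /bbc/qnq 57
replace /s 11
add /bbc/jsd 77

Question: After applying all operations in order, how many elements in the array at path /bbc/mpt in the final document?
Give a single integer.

After op 1 (remove /s/thn/v): {"bbc":{"mpt":[27,89],"qnq":[30,60],"zc":{"mxe":82,"mzv":23,"tx":60}},"s":{"ela":[52,10],"sa":[28,5,57,46,76],"thn":{"p":96,"ss":10}}}
After op 2 (replace /s 2): {"bbc":{"mpt":[27,89],"qnq":[30,60],"zc":{"mxe":82,"mzv":23,"tx":60}},"s":2}
After op 3 (add /bbc/zc/a 81): {"bbc":{"mpt":[27,89],"qnq":[30,60],"zc":{"a":81,"mxe":82,"mzv":23,"tx":60}},"s":2}
After op 4 (remove /bbc/zc/mzv): {"bbc":{"mpt":[27,89],"qnq":[30,60],"zc":{"a":81,"mxe":82,"tx":60}},"s":2}
After op 5 (add /bbc/zc/uu 76): {"bbc":{"mpt":[27,89],"qnq":[30,60],"zc":{"a":81,"mxe":82,"tx":60,"uu":76}},"s":2}
After op 6 (add /bbc/b 18): {"bbc":{"b":18,"mpt":[27,89],"qnq":[30,60],"zc":{"a":81,"mxe":82,"tx":60,"uu":76}},"s":2}
After op 7 (add /bbc/zc/ta 21): {"bbc":{"b":18,"mpt":[27,89],"qnq":[30,60],"zc":{"a":81,"mxe":82,"ta":21,"tx":60,"uu":76}},"s":2}
After op 8 (add /bbc/zc/wv 72): {"bbc":{"b":18,"mpt":[27,89],"qnq":[30,60],"zc":{"a":81,"mxe":82,"ta":21,"tx":60,"uu":76,"wv":72}},"s":2}
After op 9 (replace /bbc/zc/wv 93): {"bbc":{"b":18,"mpt":[27,89],"qnq":[30,60],"zc":{"a":81,"mxe":82,"ta":21,"tx":60,"uu":76,"wv":93}},"s":2}
After op 10 (replace /bbc/zc 43): {"bbc":{"b":18,"mpt":[27,89],"qnq":[30,60],"zc":43},"s":2}
After op 11 (replace /bbc/b 85): {"bbc":{"b":85,"mpt":[27,89],"qnq":[30,60],"zc":43},"s":2}
After op 12 (add /bbc/qnq 57): {"bbc":{"b":85,"mpt":[27,89],"qnq":57,"zc":43},"s":2}
After op 13 (replace /s 11): {"bbc":{"b":85,"mpt":[27,89],"qnq":57,"zc":43},"s":11}
After op 14 (add /bbc/jsd 77): {"bbc":{"b":85,"jsd":77,"mpt":[27,89],"qnq":57,"zc":43},"s":11}
Size at path /bbc/mpt: 2

Answer: 2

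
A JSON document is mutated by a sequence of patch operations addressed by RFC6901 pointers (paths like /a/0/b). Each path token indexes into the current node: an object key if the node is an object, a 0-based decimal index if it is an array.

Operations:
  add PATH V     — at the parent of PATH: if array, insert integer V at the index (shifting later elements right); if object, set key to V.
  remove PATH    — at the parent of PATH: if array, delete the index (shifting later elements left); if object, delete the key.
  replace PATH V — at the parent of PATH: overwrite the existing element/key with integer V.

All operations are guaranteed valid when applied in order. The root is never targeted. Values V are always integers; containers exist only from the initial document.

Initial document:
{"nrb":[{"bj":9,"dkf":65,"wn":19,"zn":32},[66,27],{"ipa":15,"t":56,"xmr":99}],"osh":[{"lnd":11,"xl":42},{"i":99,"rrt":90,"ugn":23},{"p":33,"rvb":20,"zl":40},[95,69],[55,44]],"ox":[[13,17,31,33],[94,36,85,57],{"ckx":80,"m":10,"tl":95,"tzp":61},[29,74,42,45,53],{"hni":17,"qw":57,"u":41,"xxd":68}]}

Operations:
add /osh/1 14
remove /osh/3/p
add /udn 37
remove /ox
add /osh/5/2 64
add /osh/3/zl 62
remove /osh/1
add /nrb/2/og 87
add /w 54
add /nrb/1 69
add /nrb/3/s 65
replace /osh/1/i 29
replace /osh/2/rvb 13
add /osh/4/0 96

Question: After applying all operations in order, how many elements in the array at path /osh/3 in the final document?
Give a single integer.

Answer: 2

Derivation:
After op 1 (add /osh/1 14): {"nrb":[{"bj":9,"dkf":65,"wn":19,"zn":32},[66,27],{"ipa":15,"t":56,"xmr":99}],"osh":[{"lnd":11,"xl":42},14,{"i":99,"rrt":90,"ugn":23},{"p":33,"rvb":20,"zl":40},[95,69],[55,44]],"ox":[[13,17,31,33],[94,36,85,57],{"ckx":80,"m":10,"tl":95,"tzp":61},[29,74,42,45,53],{"hni":17,"qw":57,"u":41,"xxd":68}]}
After op 2 (remove /osh/3/p): {"nrb":[{"bj":9,"dkf":65,"wn":19,"zn":32},[66,27],{"ipa":15,"t":56,"xmr":99}],"osh":[{"lnd":11,"xl":42},14,{"i":99,"rrt":90,"ugn":23},{"rvb":20,"zl":40},[95,69],[55,44]],"ox":[[13,17,31,33],[94,36,85,57],{"ckx":80,"m":10,"tl":95,"tzp":61},[29,74,42,45,53],{"hni":17,"qw":57,"u":41,"xxd":68}]}
After op 3 (add /udn 37): {"nrb":[{"bj":9,"dkf":65,"wn":19,"zn":32},[66,27],{"ipa":15,"t":56,"xmr":99}],"osh":[{"lnd":11,"xl":42},14,{"i":99,"rrt":90,"ugn":23},{"rvb":20,"zl":40},[95,69],[55,44]],"ox":[[13,17,31,33],[94,36,85,57],{"ckx":80,"m":10,"tl":95,"tzp":61},[29,74,42,45,53],{"hni":17,"qw":57,"u":41,"xxd":68}],"udn":37}
After op 4 (remove /ox): {"nrb":[{"bj":9,"dkf":65,"wn":19,"zn":32},[66,27],{"ipa":15,"t":56,"xmr":99}],"osh":[{"lnd":11,"xl":42},14,{"i":99,"rrt":90,"ugn":23},{"rvb":20,"zl":40},[95,69],[55,44]],"udn":37}
After op 5 (add /osh/5/2 64): {"nrb":[{"bj":9,"dkf":65,"wn":19,"zn":32},[66,27],{"ipa":15,"t":56,"xmr":99}],"osh":[{"lnd":11,"xl":42},14,{"i":99,"rrt":90,"ugn":23},{"rvb":20,"zl":40},[95,69],[55,44,64]],"udn":37}
After op 6 (add /osh/3/zl 62): {"nrb":[{"bj":9,"dkf":65,"wn":19,"zn":32},[66,27],{"ipa":15,"t":56,"xmr":99}],"osh":[{"lnd":11,"xl":42},14,{"i":99,"rrt":90,"ugn":23},{"rvb":20,"zl":62},[95,69],[55,44,64]],"udn":37}
After op 7 (remove /osh/1): {"nrb":[{"bj":9,"dkf":65,"wn":19,"zn":32},[66,27],{"ipa":15,"t":56,"xmr":99}],"osh":[{"lnd":11,"xl":42},{"i":99,"rrt":90,"ugn":23},{"rvb":20,"zl":62},[95,69],[55,44,64]],"udn":37}
After op 8 (add /nrb/2/og 87): {"nrb":[{"bj":9,"dkf":65,"wn":19,"zn":32},[66,27],{"ipa":15,"og":87,"t":56,"xmr":99}],"osh":[{"lnd":11,"xl":42},{"i":99,"rrt":90,"ugn":23},{"rvb":20,"zl":62},[95,69],[55,44,64]],"udn":37}
After op 9 (add /w 54): {"nrb":[{"bj":9,"dkf":65,"wn":19,"zn":32},[66,27],{"ipa":15,"og":87,"t":56,"xmr":99}],"osh":[{"lnd":11,"xl":42},{"i":99,"rrt":90,"ugn":23},{"rvb":20,"zl":62},[95,69],[55,44,64]],"udn":37,"w":54}
After op 10 (add /nrb/1 69): {"nrb":[{"bj":9,"dkf":65,"wn":19,"zn":32},69,[66,27],{"ipa":15,"og":87,"t":56,"xmr":99}],"osh":[{"lnd":11,"xl":42},{"i":99,"rrt":90,"ugn":23},{"rvb":20,"zl":62},[95,69],[55,44,64]],"udn":37,"w":54}
After op 11 (add /nrb/3/s 65): {"nrb":[{"bj":9,"dkf":65,"wn":19,"zn":32},69,[66,27],{"ipa":15,"og":87,"s":65,"t":56,"xmr":99}],"osh":[{"lnd":11,"xl":42},{"i":99,"rrt":90,"ugn":23},{"rvb":20,"zl":62},[95,69],[55,44,64]],"udn":37,"w":54}
After op 12 (replace /osh/1/i 29): {"nrb":[{"bj":9,"dkf":65,"wn":19,"zn":32},69,[66,27],{"ipa":15,"og":87,"s":65,"t":56,"xmr":99}],"osh":[{"lnd":11,"xl":42},{"i":29,"rrt":90,"ugn":23},{"rvb":20,"zl":62},[95,69],[55,44,64]],"udn":37,"w":54}
After op 13 (replace /osh/2/rvb 13): {"nrb":[{"bj":9,"dkf":65,"wn":19,"zn":32},69,[66,27],{"ipa":15,"og":87,"s":65,"t":56,"xmr":99}],"osh":[{"lnd":11,"xl":42},{"i":29,"rrt":90,"ugn":23},{"rvb":13,"zl":62},[95,69],[55,44,64]],"udn":37,"w":54}
After op 14 (add /osh/4/0 96): {"nrb":[{"bj":9,"dkf":65,"wn":19,"zn":32},69,[66,27],{"ipa":15,"og":87,"s":65,"t":56,"xmr":99}],"osh":[{"lnd":11,"xl":42},{"i":29,"rrt":90,"ugn":23},{"rvb":13,"zl":62},[95,69],[96,55,44,64]],"udn":37,"w":54}
Size at path /osh/3: 2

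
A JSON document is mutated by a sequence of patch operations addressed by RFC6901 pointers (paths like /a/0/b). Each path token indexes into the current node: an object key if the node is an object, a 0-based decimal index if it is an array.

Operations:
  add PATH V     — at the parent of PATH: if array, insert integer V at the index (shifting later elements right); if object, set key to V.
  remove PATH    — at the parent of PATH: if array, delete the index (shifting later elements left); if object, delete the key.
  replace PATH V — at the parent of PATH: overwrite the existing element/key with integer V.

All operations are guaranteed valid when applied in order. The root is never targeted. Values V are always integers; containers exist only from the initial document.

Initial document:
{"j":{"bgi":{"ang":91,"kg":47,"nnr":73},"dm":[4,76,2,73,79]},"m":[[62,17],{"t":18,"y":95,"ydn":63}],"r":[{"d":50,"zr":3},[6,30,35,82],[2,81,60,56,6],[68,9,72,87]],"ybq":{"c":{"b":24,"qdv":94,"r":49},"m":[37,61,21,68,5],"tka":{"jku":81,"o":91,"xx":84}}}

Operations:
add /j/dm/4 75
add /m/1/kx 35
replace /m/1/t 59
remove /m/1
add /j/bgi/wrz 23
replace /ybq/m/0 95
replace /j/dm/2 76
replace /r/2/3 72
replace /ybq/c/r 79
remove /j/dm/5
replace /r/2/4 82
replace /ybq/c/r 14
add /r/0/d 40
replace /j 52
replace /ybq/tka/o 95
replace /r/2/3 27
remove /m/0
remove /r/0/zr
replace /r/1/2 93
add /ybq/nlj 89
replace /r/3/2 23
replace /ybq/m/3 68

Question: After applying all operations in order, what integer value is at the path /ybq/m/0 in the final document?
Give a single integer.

Answer: 95

Derivation:
After op 1 (add /j/dm/4 75): {"j":{"bgi":{"ang":91,"kg":47,"nnr":73},"dm":[4,76,2,73,75,79]},"m":[[62,17],{"t":18,"y":95,"ydn":63}],"r":[{"d":50,"zr":3},[6,30,35,82],[2,81,60,56,6],[68,9,72,87]],"ybq":{"c":{"b":24,"qdv":94,"r":49},"m":[37,61,21,68,5],"tka":{"jku":81,"o":91,"xx":84}}}
After op 2 (add /m/1/kx 35): {"j":{"bgi":{"ang":91,"kg":47,"nnr":73},"dm":[4,76,2,73,75,79]},"m":[[62,17],{"kx":35,"t":18,"y":95,"ydn":63}],"r":[{"d":50,"zr":3},[6,30,35,82],[2,81,60,56,6],[68,9,72,87]],"ybq":{"c":{"b":24,"qdv":94,"r":49},"m":[37,61,21,68,5],"tka":{"jku":81,"o":91,"xx":84}}}
After op 3 (replace /m/1/t 59): {"j":{"bgi":{"ang":91,"kg":47,"nnr":73},"dm":[4,76,2,73,75,79]},"m":[[62,17],{"kx":35,"t":59,"y":95,"ydn":63}],"r":[{"d":50,"zr":3},[6,30,35,82],[2,81,60,56,6],[68,9,72,87]],"ybq":{"c":{"b":24,"qdv":94,"r":49},"m":[37,61,21,68,5],"tka":{"jku":81,"o":91,"xx":84}}}
After op 4 (remove /m/1): {"j":{"bgi":{"ang":91,"kg":47,"nnr":73},"dm":[4,76,2,73,75,79]},"m":[[62,17]],"r":[{"d":50,"zr":3},[6,30,35,82],[2,81,60,56,6],[68,9,72,87]],"ybq":{"c":{"b":24,"qdv":94,"r":49},"m":[37,61,21,68,5],"tka":{"jku":81,"o":91,"xx":84}}}
After op 5 (add /j/bgi/wrz 23): {"j":{"bgi":{"ang":91,"kg":47,"nnr":73,"wrz":23},"dm":[4,76,2,73,75,79]},"m":[[62,17]],"r":[{"d":50,"zr":3},[6,30,35,82],[2,81,60,56,6],[68,9,72,87]],"ybq":{"c":{"b":24,"qdv":94,"r":49},"m":[37,61,21,68,5],"tka":{"jku":81,"o":91,"xx":84}}}
After op 6 (replace /ybq/m/0 95): {"j":{"bgi":{"ang":91,"kg":47,"nnr":73,"wrz":23},"dm":[4,76,2,73,75,79]},"m":[[62,17]],"r":[{"d":50,"zr":3},[6,30,35,82],[2,81,60,56,6],[68,9,72,87]],"ybq":{"c":{"b":24,"qdv":94,"r":49},"m":[95,61,21,68,5],"tka":{"jku":81,"o":91,"xx":84}}}
After op 7 (replace /j/dm/2 76): {"j":{"bgi":{"ang":91,"kg":47,"nnr":73,"wrz":23},"dm":[4,76,76,73,75,79]},"m":[[62,17]],"r":[{"d":50,"zr":3},[6,30,35,82],[2,81,60,56,6],[68,9,72,87]],"ybq":{"c":{"b":24,"qdv":94,"r":49},"m":[95,61,21,68,5],"tka":{"jku":81,"o":91,"xx":84}}}
After op 8 (replace /r/2/3 72): {"j":{"bgi":{"ang":91,"kg":47,"nnr":73,"wrz":23},"dm":[4,76,76,73,75,79]},"m":[[62,17]],"r":[{"d":50,"zr":3},[6,30,35,82],[2,81,60,72,6],[68,9,72,87]],"ybq":{"c":{"b":24,"qdv":94,"r":49},"m":[95,61,21,68,5],"tka":{"jku":81,"o":91,"xx":84}}}
After op 9 (replace /ybq/c/r 79): {"j":{"bgi":{"ang":91,"kg":47,"nnr":73,"wrz":23},"dm":[4,76,76,73,75,79]},"m":[[62,17]],"r":[{"d":50,"zr":3},[6,30,35,82],[2,81,60,72,6],[68,9,72,87]],"ybq":{"c":{"b":24,"qdv":94,"r":79},"m":[95,61,21,68,5],"tka":{"jku":81,"o":91,"xx":84}}}
After op 10 (remove /j/dm/5): {"j":{"bgi":{"ang":91,"kg":47,"nnr":73,"wrz":23},"dm":[4,76,76,73,75]},"m":[[62,17]],"r":[{"d":50,"zr":3},[6,30,35,82],[2,81,60,72,6],[68,9,72,87]],"ybq":{"c":{"b":24,"qdv":94,"r":79},"m":[95,61,21,68,5],"tka":{"jku":81,"o":91,"xx":84}}}
After op 11 (replace /r/2/4 82): {"j":{"bgi":{"ang":91,"kg":47,"nnr":73,"wrz":23},"dm":[4,76,76,73,75]},"m":[[62,17]],"r":[{"d":50,"zr":3},[6,30,35,82],[2,81,60,72,82],[68,9,72,87]],"ybq":{"c":{"b":24,"qdv":94,"r":79},"m":[95,61,21,68,5],"tka":{"jku":81,"o":91,"xx":84}}}
After op 12 (replace /ybq/c/r 14): {"j":{"bgi":{"ang":91,"kg":47,"nnr":73,"wrz":23},"dm":[4,76,76,73,75]},"m":[[62,17]],"r":[{"d":50,"zr":3},[6,30,35,82],[2,81,60,72,82],[68,9,72,87]],"ybq":{"c":{"b":24,"qdv":94,"r":14},"m":[95,61,21,68,5],"tka":{"jku":81,"o":91,"xx":84}}}
After op 13 (add /r/0/d 40): {"j":{"bgi":{"ang":91,"kg":47,"nnr":73,"wrz":23},"dm":[4,76,76,73,75]},"m":[[62,17]],"r":[{"d":40,"zr":3},[6,30,35,82],[2,81,60,72,82],[68,9,72,87]],"ybq":{"c":{"b":24,"qdv":94,"r":14},"m":[95,61,21,68,5],"tka":{"jku":81,"o":91,"xx":84}}}
After op 14 (replace /j 52): {"j":52,"m":[[62,17]],"r":[{"d":40,"zr":3},[6,30,35,82],[2,81,60,72,82],[68,9,72,87]],"ybq":{"c":{"b":24,"qdv":94,"r":14},"m":[95,61,21,68,5],"tka":{"jku":81,"o":91,"xx":84}}}
After op 15 (replace /ybq/tka/o 95): {"j":52,"m":[[62,17]],"r":[{"d":40,"zr":3},[6,30,35,82],[2,81,60,72,82],[68,9,72,87]],"ybq":{"c":{"b":24,"qdv":94,"r":14},"m":[95,61,21,68,5],"tka":{"jku":81,"o":95,"xx":84}}}
After op 16 (replace /r/2/3 27): {"j":52,"m":[[62,17]],"r":[{"d":40,"zr":3},[6,30,35,82],[2,81,60,27,82],[68,9,72,87]],"ybq":{"c":{"b":24,"qdv":94,"r":14},"m":[95,61,21,68,5],"tka":{"jku":81,"o":95,"xx":84}}}
After op 17 (remove /m/0): {"j":52,"m":[],"r":[{"d":40,"zr":3},[6,30,35,82],[2,81,60,27,82],[68,9,72,87]],"ybq":{"c":{"b":24,"qdv":94,"r":14},"m":[95,61,21,68,5],"tka":{"jku":81,"o":95,"xx":84}}}
After op 18 (remove /r/0/zr): {"j":52,"m":[],"r":[{"d":40},[6,30,35,82],[2,81,60,27,82],[68,9,72,87]],"ybq":{"c":{"b":24,"qdv":94,"r":14},"m":[95,61,21,68,5],"tka":{"jku":81,"o":95,"xx":84}}}
After op 19 (replace /r/1/2 93): {"j":52,"m":[],"r":[{"d":40},[6,30,93,82],[2,81,60,27,82],[68,9,72,87]],"ybq":{"c":{"b":24,"qdv":94,"r":14},"m":[95,61,21,68,5],"tka":{"jku":81,"o":95,"xx":84}}}
After op 20 (add /ybq/nlj 89): {"j":52,"m":[],"r":[{"d":40},[6,30,93,82],[2,81,60,27,82],[68,9,72,87]],"ybq":{"c":{"b":24,"qdv":94,"r":14},"m":[95,61,21,68,5],"nlj":89,"tka":{"jku":81,"o":95,"xx":84}}}
After op 21 (replace /r/3/2 23): {"j":52,"m":[],"r":[{"d":40},[6,30,93,82],[2,81,60,27,82],[68,9,23,87]],"ybq":{"c":{"b":24,"qdv":94,"r":14},"m":[95,61,21,68,5],"nlj":89,"tka":{"jku":81,"o":95,"xx":84}}}
After op 22 (replace /ybq/m/3 68): {"j":52,"m":[],"r":[{"d":40},[6,30,93,82],[2,81,60,27,82],[68,9,23,87]],"ybq":{"c":{"b":24,"qdv":94,"r":14},"m":[95,61,21,68,5],"nlj":89,"tka":{"jku":81,"o":95,"xx":84}}}
Value at /ybq/m/0: 95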